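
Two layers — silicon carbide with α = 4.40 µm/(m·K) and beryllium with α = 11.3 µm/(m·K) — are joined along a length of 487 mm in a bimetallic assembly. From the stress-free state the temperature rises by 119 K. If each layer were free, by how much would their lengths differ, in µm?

Δα = |4.40 − 11.3|×10⁻⁶/K = 6.90×10⁻⁶/K.
ΔL_mismatch = Δα·L·ΔT = 6.90×10⁻⁶ × 487.0 mm × 119.0 K = 400 µm.

400 µm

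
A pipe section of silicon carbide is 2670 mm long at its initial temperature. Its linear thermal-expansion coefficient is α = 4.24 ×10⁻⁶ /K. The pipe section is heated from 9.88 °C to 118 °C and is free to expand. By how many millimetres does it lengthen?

ΔT = 118 − 9.88 = 108.1 K.
ΔL = α·L₀·ΔT = 4.24×10⁻⁶ × 2670 mm × 108.1 K = 1.22 mm.

1.22 mm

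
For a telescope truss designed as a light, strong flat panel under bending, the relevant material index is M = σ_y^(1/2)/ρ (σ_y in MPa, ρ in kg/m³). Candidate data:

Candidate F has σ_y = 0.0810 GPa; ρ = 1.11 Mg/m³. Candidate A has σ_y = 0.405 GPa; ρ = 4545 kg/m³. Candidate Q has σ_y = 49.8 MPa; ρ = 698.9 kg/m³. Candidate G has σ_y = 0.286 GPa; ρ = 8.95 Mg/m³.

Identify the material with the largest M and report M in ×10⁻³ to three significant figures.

After converting to SI:
  candidate F: σ_y = 81.00 MPa, ρ = 1110 kg/m³
  candidate A: σ_y = 405.0 MPa, ρ = 4545 kg/m³
  candidate Q: σ_y = 49.80 MPa, ρ = 698.9 kg/m³
  candidate G: σ_y = 286.0 MPa, ρ = 8950 kg/m³
  candidate Q: M = 10.1×10⁻³
  candidate F: M = 8.11×10⁻³
  candidate A: M = 4.43×10⁻³
  candidate G: M = 1.89×10⁻³
Highest index: candidate Q.

candidate Q, M = 10.1×10⁻³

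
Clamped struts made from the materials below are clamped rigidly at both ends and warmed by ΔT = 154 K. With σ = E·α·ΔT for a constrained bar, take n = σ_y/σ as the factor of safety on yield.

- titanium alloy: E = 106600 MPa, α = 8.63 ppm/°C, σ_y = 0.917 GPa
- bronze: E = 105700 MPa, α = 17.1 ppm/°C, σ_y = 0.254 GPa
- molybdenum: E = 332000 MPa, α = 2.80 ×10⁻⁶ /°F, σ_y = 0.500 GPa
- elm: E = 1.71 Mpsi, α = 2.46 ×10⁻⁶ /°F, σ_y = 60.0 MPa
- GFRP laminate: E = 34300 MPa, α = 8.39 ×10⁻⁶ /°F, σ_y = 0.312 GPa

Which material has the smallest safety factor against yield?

Per material, after unit conversion:
  titanium alloy: E = 106.6, α = 8.63, σ_y = 917.0 → σ = 142 MPa, n = 6.47
  bronze: E = 105.7, α = 17.1, σ_y = 254.0 → σ = 278 MPa, n = 0.913
  molybdenum: E = 332.0, α = 5.04, σ_y = 500.0 → σ = 258 MPa, n = 1.94
  elm: E = 11.79, α = 4.43, σ_y = 60.00 → σ = 8.04 MPa, n = 7.46
  GFRP laminate: E = 34.30, α = 15.1, σ_y = 312.0 → σ = 79.8 MPa, n = 3.91
The minimum is bronze at n = 0.913.

bronze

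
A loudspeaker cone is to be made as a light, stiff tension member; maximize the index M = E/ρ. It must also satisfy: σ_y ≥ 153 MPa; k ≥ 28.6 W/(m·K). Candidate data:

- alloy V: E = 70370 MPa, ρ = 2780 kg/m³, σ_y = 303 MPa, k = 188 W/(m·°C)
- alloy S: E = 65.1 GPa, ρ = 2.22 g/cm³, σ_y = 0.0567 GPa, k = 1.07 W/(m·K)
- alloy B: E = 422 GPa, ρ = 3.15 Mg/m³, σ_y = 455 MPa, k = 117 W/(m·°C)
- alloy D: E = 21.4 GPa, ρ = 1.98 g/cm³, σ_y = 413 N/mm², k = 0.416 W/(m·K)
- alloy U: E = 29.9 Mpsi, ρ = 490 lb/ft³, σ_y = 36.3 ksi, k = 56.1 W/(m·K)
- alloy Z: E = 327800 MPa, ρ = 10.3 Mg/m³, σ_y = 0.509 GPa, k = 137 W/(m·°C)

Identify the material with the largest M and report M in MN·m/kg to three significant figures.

alloy B, M = 134 MN·m/kg

Screen on constraints: σ_y ≥ 153 MPa; k ≥ 28.6 W/(m·K). Survivors: alloy V, alloy B, alloy U, alloy Z.
After converting to SI:
  alloy V: E = 70.37 GPa, ρ = 2780 kg/m³
  alloy B: E = 422.0 GPa, ρ = 3150 kg/m³
  alloy U: E = 206.2 GPa, ρ = 7849 kg/m³
  alloy Z: E = 327.8 GPa, ρ = 10300 kg/m³
  alloy B: M = 134 MN·m/kg
  alloy Z: M = 31.8 MN·m/kg
  alloy U: M = 26.3 MN·m/kg
  alloy V: M = 25.3 MN·m/kg
Highest index: alloy B.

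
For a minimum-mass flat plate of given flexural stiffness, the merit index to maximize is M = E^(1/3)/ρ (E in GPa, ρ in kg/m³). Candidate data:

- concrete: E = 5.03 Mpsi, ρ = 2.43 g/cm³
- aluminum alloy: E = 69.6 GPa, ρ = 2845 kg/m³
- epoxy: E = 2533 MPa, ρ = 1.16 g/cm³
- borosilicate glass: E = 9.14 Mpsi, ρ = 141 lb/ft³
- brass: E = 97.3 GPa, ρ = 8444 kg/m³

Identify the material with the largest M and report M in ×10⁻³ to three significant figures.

borosilicate glass, M = 1.76×10⁻³

Normalizing units and computing the index:
  concrete: E = 34.68 GPa, ρ = 2430 kg/m³
  aluminum alloy: E = 69.60 GPa, ρ = 2845 kg/m³
  epoxy: E = 2.533 GPa, ρ = 1160 kg/m³
  borosilicate glass: E = 63.02 GPa, ρ = 2259 kg/m³
  brass: E = 97.30 GPa, ρ = 8444 kg/m³
  borosilicate glass: M = 1.76×10⁻³
  aluminum alloy: M = 1.45×10⁻³
  concrete: M = 1.34×10⁻³
  epoxy: M = 1.18×10⁻³
  brass: M = 0.545×10⁻³
Borosilicate glass has the largest M.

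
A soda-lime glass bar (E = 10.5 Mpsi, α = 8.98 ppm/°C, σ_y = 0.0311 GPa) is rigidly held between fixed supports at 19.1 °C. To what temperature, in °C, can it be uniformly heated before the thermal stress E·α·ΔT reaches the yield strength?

66.9 °C

E = 10.5 Mpsi = 72.39 GPa.
σ_y = 0.0311 GPa = 31.10 MPa.
E·α·ΔT = 31.10 MPa ⇒ ΔT = 31.10 / (72.39×10³ × 8.98×10⁻⁶) = 47.84 K.
T = 19.1 + 47.84 = 66.94 °C.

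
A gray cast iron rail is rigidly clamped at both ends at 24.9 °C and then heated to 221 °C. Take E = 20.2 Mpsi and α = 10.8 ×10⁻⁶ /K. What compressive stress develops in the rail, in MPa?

295 MPa

E = 20.2 Mpsi = 139.3 GPa.
ΔT = 196.1 K. Constrained thermal stress σ = E·α·ΔT = 139.3×10³ MPa × 10.8×10⁻⁶ × 196.1 = 295 MPa (compressive).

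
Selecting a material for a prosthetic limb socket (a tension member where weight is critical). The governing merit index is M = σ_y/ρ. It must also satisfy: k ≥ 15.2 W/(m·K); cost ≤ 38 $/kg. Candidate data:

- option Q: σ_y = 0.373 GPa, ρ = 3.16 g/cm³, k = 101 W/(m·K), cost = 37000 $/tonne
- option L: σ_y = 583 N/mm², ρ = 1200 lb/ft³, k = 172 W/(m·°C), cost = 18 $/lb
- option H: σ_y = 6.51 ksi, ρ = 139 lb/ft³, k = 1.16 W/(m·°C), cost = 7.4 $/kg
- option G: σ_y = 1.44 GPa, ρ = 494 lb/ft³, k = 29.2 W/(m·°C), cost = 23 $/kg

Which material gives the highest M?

Screen on constraints: k ≥ 15.2 W/(m·K); cost ≤ 38 $/kg. Survivors: option Q, option G.
Convert each candidate to consistent units, then evaluate M:
  option Q: σ_y = 373.0 MPa, ρ = 3160 kg/m³
  option G: σ_y = 1440 MPa, ρ = 7913 kg/m³
  option G: M = 182 kN·m/kg
  option Q: M = 118 kN·m/kg
Option G ranks first.

option G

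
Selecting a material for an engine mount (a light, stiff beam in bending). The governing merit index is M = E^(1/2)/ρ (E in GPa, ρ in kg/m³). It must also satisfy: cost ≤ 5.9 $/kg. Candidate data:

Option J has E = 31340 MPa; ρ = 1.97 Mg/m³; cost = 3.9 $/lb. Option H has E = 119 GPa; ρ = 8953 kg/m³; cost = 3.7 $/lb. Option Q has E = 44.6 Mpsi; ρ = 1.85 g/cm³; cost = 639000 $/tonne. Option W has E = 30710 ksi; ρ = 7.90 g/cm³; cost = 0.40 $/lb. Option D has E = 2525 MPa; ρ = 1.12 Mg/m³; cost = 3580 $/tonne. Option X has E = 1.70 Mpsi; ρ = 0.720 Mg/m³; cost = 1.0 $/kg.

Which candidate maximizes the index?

Screen on constraints: cost ≤ 5.9 $/kg. Survivors: option W, option D, option X.
After converting to SI:
  option W: E = 211.7 GPa, ρ = 7900 kg/m³
  option D: E = 2.525 GPa, ρ = 1120 kg/m³
  option X: E = 11.72 GPa, ρ = 720.0 kg/m³
  option X: M = 4.76×10⁻³
  option W: M = 1.84×10⁻³
  option D: M = 1.42×10⁻³
Highest index: option X.

option X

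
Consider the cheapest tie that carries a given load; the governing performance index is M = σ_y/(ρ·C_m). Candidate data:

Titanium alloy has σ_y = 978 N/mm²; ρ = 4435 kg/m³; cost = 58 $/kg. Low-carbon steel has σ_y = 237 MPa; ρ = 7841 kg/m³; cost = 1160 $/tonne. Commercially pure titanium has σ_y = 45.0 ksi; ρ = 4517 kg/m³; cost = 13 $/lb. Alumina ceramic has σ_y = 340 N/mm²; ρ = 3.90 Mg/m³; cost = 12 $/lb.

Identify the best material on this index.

Convert each candidate to consistent units, then evaluate M:
  titanium alloy: σ_y = 978.0 MPa, ρ = 4435 kg/m³, cost = 58.00 $/kg
  low-carbon steel: σ_y = 237.0 MPa, ρ = 7841 kg/m³, cost = 1.160 $/kg
  commercially pure titanium: σ_y = 310.3 MPa, ρ = 4517 kg/m³, cost = 28.66 $/kg
  alumina ceramic: σ_y = 340.0 MPa, ρ = 3900 kg/m³, cost = 26.46 $/kg
  low-carbon steel: M = 26.1 kN·m per $
  titanium alloy: M = 3.80 kN·m per $
  alumina ceramic: M = 3.30 kN·m per $
  commercially pure titanium: M = 2.40 kN·m per $
The maximum is for low-carbon steel.

low-carbon steel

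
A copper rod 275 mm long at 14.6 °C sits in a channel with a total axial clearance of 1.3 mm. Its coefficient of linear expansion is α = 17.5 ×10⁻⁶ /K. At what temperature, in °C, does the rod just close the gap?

285 °C

α·L₀·ΔT = 1.3 mm ⇒ ΔT = 1.3 / (17.5×10⁻⁶ × 275.0) = 270.1 K.
T = 14.6 + 270.1 = 284.7 °C.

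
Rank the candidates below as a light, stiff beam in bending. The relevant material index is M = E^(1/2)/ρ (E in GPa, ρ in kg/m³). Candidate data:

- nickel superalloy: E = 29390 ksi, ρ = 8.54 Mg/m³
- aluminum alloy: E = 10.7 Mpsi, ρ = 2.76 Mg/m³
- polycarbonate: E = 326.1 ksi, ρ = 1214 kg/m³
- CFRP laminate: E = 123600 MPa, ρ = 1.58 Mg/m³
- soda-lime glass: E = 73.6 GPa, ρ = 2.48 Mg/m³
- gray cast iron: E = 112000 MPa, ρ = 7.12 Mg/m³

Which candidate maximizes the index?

CFRP laminate

After converting to SI:
  nickel superalloy: E = 202.6 GPa, ρ = 8540 kg/m³
  aluminum alloy: E = 73.77 GPa, ρ = 2760 kg/m³
  polycarbonate: E = 2.248 GPa, ρ = 1214 kg/m³
  CFRP laminate: E = 123.6 GPa, ρ = 1580 kg/m³
  soda-lime glass: E = 73.60 GPa, ρ = 2480 kg/m³
  gray cast iron: E = 112.0 GPa, ρ = 7120 kg/m³
  CFRP laminate: M = 7.04×10⁻³
  soda-lime glass: M = 3.46×10⁻³
  aluminum alloy: M = 3.11×10⁻³
  nickel superalloy: M = 1.67×10⁻³
  gray cast iron: M = 1.49×10⁻³
  polycarbonate: M = 1.24×10⁻³
CFRP laminate ranks first.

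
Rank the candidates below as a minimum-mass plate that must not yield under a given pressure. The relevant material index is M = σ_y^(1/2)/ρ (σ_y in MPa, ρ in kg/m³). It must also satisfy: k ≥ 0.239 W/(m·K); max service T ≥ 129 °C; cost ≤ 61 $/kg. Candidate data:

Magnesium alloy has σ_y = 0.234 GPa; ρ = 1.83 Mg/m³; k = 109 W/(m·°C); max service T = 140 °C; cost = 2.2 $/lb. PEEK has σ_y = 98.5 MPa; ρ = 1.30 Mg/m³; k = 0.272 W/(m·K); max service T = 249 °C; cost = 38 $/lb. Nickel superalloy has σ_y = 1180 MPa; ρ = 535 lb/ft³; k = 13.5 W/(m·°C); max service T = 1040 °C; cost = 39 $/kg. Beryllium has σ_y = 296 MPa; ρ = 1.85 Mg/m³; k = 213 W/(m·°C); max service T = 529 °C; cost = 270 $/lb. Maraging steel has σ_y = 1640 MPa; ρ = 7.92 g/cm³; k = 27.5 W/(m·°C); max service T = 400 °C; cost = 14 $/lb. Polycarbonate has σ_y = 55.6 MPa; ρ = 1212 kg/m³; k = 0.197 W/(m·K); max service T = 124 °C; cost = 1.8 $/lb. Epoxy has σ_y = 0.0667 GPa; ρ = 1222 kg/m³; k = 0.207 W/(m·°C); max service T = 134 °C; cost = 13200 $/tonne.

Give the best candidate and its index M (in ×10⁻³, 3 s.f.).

magnesium alloy, M = 8.36×10⁻³

Screen on constraints: k ≥ 0.239 W/(m·K); max service T ≥ 129 °C; cost ≤ 61 $/kg. Survivors: magnesium alloy, nickel superalloy, maraging steel.
Normalizing units and computing the index:
  magnesium alloy: σ_y = 234.0 MPa, ρ = 1830 kg/m³
  nickel superalloy: σ_y = 1180 MPa, ρ = 8570 kg/m³
  maraging steel: σ_y = 1640 MPa, ρ = 7920 kg/m³
  magnesium alloy: M = 8.36×10⁻³
  maraging steel: M = 5.11×10⁻³
  nickel superalloy: M = 4.01×10⁻³
The maximum is for magnesium alloy.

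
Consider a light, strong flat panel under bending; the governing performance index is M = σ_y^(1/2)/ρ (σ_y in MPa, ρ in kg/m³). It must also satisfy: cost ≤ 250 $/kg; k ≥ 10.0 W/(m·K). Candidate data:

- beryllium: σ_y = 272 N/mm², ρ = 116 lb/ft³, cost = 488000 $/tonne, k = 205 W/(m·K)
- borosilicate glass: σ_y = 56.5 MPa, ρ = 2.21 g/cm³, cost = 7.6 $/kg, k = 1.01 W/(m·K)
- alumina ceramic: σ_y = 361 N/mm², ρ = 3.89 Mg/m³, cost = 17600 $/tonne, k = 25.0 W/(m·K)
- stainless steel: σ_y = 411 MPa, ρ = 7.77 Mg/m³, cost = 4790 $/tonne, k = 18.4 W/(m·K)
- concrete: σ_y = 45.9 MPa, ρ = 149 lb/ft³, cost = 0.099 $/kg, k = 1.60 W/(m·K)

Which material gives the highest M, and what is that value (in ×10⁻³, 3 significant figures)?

alumina ceramic, M = 4.88×10⁻³

Screen on constraints: cost ≤ 250 $/kg; k ≥ 10.0 W/(m·K). Survivors: alumina ceramic, stainless steel.
Convert each candidate to consistent units, then evaluate M:
  alumina ceramic: σ_y = 361.0 MPa, ρ = 3890 kg/m³
  stainless steel: σ_y = 411.0 MPa, ρ = 7770 kg/m³
  alumina ceramic: M = 4.88×10⁻³
  stainless steel: M = 2.61×10⁻³
Highest index: alumina ceramic.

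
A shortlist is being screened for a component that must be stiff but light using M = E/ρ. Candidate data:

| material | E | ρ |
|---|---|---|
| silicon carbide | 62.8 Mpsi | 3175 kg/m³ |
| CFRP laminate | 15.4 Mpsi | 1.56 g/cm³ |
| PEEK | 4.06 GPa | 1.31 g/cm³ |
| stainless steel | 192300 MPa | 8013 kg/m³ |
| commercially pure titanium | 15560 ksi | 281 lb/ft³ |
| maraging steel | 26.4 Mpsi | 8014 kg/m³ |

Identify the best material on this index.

silicon carbide

After converting to SI:
  silicon carbide: E = 433.0 GPa, ρ = 3175 kg/m³
  CFRP laminate: E = 106.2 GPa, ρ = 1560 kg/m³
  PEEK: E = 4.060 GPa, ρ = 1310 kg/m³
  stainless steel: E = 192.3 GPa, ρ = 8013 kg/m³
  commercially pure titanium: E = 107.3 GPa, ρ = 4501 kg/m³
  maraging steel: E = 182.0 GPa, ρ = 8014 kg/m³
  silicon carbide: M = 136 MN·m/kg
  CFRP laminate: M = 68.1 MN·m/kg
  stainless steel: M = 24.0 MN·m/kg
  commercially pure titanium: M = 23.8 MN·m/kg
  maraging steel: M = 22.7 MN·m/kg
  PEEK: M = 3.10 MN·m/kg
The maximum is for silicon carbide.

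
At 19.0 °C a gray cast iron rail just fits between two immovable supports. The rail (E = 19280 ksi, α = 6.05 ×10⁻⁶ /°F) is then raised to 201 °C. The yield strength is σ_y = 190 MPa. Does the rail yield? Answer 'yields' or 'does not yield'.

E = 19280 ksi = 132.9 GPa.
α = 6.05×10⁻⁶/°F × 9/5 = 10.9×10⁻⁶/K.
ΔT = 182.0 K. Constrained thermal stress σ = E·α·ΔT = 132.9×10³ MPa × 10.9×10⁻⁶ × 182.0 = 263 MPa (compressive).
Compare to σ_y = 190 MPa: σ ≥ σ_y, so it yields.

yields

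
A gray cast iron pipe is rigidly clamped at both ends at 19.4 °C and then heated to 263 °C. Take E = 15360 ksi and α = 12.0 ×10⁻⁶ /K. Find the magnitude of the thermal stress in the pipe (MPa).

E = 15360 ksi = 105.9 GPa.
ΔT = 243.6 K. Constrained thermal stress σ = E·α·ΔT = 105.9×10³ MPa × 12.0×10⁻⁶ × 243.6 = 310 MPa (compressive).

310 MPa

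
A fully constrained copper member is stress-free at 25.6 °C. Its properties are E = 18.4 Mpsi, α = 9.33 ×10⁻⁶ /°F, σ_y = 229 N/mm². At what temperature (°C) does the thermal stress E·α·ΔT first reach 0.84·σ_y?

116 °C

E = 18.4 Mpsi = 126.9 GPa.
α = 9.33×10⁻⁶/°F × 9/5 = 16.8×10⁻⁶/K.
σ_y = 229 N/mm² = 229.0 MPa.
E·α·ΔT = 192.4 MPa ⇒ ΔT = 192.4 / (126.9×10³ × 16.8×10⁻⁶) = 90.29 K.
T = 25.6 + 90.29 = 115.9 °C.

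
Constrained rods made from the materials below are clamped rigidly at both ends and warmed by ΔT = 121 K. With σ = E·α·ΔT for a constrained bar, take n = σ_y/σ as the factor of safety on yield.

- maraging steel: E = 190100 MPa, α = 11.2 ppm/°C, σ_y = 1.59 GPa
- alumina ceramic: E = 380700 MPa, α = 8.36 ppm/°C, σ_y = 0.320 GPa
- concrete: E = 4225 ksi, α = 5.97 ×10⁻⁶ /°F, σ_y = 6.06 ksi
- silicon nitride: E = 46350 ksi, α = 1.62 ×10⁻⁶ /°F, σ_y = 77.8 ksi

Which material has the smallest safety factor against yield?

With everything in SI (GPa, ×10⁻⁶/K, MPa):
  maraging steel: E = 190.1, α = 11.2, σ_y = 1590 → σ = 258 MPa, n = 6.17
  alumina ceramic: E = 380.7, α = 8.36, σ_y = 320.0 → σ = 385 MPa, n = 0.831
  concrete: E = 29.13, α = 10.7, σ_y = 41.78 → σ = 37.9 MPa, n = 1.10
  silicon nitride: E = 319.6, α = 2.92, σ_y = 536.4 → σ = 113 MPa, n = 4.76
The minimum is alumina ceramic at n = 0.831.

alumina ceramic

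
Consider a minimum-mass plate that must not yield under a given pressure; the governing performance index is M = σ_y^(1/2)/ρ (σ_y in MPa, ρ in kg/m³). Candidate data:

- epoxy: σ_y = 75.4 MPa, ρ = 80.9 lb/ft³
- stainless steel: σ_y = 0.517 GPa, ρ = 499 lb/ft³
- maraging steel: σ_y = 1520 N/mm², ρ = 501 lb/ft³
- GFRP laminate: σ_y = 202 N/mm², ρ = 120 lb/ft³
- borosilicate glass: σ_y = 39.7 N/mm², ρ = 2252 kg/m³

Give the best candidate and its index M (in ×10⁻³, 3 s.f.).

Normalizing units and computing the index:
  epoxy: σ_y = 75.40 MPa, ρ = 1296 kg/m³
  stainless steel: σ_y = 517.0 MPa, ρ = 7993 kg/m³
  maraging steel: σ_y = 1520 MPa, ρ = 8025 kg/m³
  GFRP laminate: σ_y = 202.0 MPa, ρ = 1922 kg/m³
  borosilicate glass: σ_y = 39.70 MPa, ρ = 2252 kg/m³
  GFRP laminate: M = 7.39×10⁻³
  epoxy: M = 6.70×10⁻³
  maraging steel: M = 4.86×10⁻³
  stainless steel: M = 2.84×10⁻³
  borosilicate glass: M = 2.80×10⁻³
Highest index: GFRP laminate.

GFRP laminate, M = 7.39×10⁻³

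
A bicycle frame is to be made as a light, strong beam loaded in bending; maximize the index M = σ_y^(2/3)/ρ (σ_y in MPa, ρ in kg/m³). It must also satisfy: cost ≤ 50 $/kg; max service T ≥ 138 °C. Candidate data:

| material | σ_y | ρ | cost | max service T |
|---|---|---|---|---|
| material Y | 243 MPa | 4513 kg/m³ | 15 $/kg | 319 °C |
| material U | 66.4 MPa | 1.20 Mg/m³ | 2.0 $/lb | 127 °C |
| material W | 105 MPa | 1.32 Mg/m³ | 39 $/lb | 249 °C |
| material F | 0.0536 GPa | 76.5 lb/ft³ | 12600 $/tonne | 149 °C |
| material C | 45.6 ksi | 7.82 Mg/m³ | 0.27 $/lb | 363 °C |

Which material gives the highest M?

material F

Screen on constraints: cost ≤ 50 $/kg; max service T ≥ 138 °C. Survivors: material Y, material F, material C.
Normalizing units and computing the index:
  material Y: σ_y = 243.0 MPa, ρ = 4513 kg/m³
  material F: σ_y = 53.60 MPa, ρ = 1225 kg/m³
  material C: σ_y = 314.4 MPa, ρ = 7820 kg/m³
  material F: M = 11.6×10⁻³
  material Y: M = 8.63×10⁻³
  material C: M = 5.91×10⁻³
Material F ranks first.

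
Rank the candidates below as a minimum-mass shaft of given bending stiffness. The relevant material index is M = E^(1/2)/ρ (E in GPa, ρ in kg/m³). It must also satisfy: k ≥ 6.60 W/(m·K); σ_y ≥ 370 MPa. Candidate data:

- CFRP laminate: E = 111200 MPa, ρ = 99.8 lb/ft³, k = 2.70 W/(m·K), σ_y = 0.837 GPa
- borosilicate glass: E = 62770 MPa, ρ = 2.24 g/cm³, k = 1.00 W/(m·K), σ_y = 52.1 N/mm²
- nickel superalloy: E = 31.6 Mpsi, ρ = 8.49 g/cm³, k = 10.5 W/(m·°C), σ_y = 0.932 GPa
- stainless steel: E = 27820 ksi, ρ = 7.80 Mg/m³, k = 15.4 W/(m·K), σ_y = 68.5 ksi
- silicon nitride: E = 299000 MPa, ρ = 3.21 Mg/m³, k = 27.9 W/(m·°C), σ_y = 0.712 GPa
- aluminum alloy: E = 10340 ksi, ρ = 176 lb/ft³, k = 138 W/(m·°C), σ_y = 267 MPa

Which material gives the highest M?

Screen on constraints: k ≥ 6.60 W/(m·K); σ_y ≥ 370 MPa. Survivors: nickel superalloy, stainless steel, silicon nitride.
In SI units:
  nickel superalloy: E = 217.9 GPa, ρ = 8490 kg/m³
  stainless steel: E = 191.8 GPa, ρ = 7800 kg/m³
  silicon nitride: E = 299.0 GPa, ρ = 3210 kg/m³
  silicon nitride: M = 5.39×10⁻³
  stainless steel: M = 1.78×10⁻³
  nickel superalloy: M = 1.74×10⁻³
Highest index: silicon nitride.

silicon nitride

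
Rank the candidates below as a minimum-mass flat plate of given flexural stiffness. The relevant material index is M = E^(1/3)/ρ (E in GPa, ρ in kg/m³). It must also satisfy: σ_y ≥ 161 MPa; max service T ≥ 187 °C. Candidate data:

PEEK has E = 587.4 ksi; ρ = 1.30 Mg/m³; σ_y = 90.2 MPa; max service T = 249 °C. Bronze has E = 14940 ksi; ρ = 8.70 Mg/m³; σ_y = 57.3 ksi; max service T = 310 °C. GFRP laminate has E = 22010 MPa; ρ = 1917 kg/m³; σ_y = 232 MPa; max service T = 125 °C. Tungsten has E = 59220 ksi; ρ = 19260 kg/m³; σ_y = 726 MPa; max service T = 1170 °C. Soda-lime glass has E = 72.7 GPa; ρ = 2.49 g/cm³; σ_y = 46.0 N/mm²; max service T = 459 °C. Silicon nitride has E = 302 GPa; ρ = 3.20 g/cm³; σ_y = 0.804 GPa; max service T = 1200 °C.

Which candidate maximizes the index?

Screen on constraints: σ_y ≥ 161 MPa; max service T ≥ 187 °C. Survivors: bronze, tungsten, silicon nitride.
Normalizing units and computing the index:
  bronze: E = 103.0 GPa, ρ = 8700 kg/m³
  tungsten: E = 408.3 GPa, ρ = 19260 kg/m³
  silicon nitride: E = 302.0 GPa, ρ = 3200 kg/m³
  silicon nitride: M = 2.10×10⁻³
  bronze: M = 0.539×10⁻³
  tungsten: M = 0.385×10⁻³
The maximum is for silicon nitride.

silicon nitride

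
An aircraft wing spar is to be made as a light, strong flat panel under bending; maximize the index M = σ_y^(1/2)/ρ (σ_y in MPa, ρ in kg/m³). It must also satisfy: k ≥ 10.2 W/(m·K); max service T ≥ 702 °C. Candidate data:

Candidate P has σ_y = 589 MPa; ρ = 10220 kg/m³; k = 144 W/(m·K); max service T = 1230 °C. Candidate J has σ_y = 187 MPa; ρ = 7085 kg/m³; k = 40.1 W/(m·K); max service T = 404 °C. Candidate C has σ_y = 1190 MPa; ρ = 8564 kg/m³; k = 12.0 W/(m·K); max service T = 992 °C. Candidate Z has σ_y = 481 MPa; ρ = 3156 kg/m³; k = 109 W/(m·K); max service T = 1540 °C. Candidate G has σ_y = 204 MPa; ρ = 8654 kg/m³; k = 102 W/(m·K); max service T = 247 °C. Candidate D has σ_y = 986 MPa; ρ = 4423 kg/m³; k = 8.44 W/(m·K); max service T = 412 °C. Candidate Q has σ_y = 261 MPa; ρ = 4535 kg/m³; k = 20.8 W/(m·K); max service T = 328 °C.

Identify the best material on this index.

candidate Z

Screen on constraints: k ≥ 10.2 W/(m·K); max service T ≥ 702 °C. Survivors: candidate P, candidate C, candidate Z.
Evaluate M for each candidate:
  candidate Z: M = 6.95×10⁻³
  candidate C: M = 4.03×10⁻³
  candidate P: M = 2.37×10⁻³
Candidate Z has the largest M.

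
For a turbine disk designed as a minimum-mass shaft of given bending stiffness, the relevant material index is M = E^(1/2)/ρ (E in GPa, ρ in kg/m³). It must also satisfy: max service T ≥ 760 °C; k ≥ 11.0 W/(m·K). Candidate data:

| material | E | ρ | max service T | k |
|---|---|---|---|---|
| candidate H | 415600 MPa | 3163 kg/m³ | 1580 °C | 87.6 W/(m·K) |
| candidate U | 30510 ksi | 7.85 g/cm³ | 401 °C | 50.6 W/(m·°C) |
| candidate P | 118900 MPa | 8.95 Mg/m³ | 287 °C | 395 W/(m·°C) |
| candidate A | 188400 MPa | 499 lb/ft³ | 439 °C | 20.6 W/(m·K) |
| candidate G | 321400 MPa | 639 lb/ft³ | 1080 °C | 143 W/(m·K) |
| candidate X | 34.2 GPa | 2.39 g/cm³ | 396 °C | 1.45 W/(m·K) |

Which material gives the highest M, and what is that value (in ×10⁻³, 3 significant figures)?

candidate H, M = 6.45×10⁻³

Screen on constraints: max service T ≥ 760 °C; k ≥ 11.0 W/(m·K). Survivors: candidate H, candidate G.
In SI units:
  candidate H: E = 415.6 GPa, ρ = 3163 kg/m³
  candidate G: E = 321.4 GPa, ρ = 10240 kg/m³
  candidate H: M = 6.45×10⁻³
  candidate G: M = 1.75×10⁻³
The maximum is for candidate H.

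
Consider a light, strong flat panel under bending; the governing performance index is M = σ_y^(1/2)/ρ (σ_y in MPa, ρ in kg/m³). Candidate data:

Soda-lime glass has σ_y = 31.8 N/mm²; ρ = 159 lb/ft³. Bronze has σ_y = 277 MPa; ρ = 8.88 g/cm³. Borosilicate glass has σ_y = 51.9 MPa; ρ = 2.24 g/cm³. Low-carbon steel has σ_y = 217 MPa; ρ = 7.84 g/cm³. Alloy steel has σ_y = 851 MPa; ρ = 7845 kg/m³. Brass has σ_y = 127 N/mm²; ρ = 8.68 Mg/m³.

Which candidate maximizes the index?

Normalizing units and computing the index:
  soda-lime glass: σ_y = 31.80 MPa, ρ = 2547 kg/m³
  bronze: σ_y = 277.0 MPa, ρ = 8880 kg/m³
  borosilicate glass: σ_y = 51.90 MPa, ρ = 2240 kg/m³
  low-carbon steel: σ_y = 217.0 MPa, ρ = 7840 kg/m³
  alloy steel: σ_y = 851.0 MPa, ρ = 7845 kg/m³
  brass: σ_y = 127.0 MPa, ρ = 8680 kg/m³
  alloy steel: M = 3.72×10⁻³
  borosilicate glass: M = 3.22×10⁻³
  soda-lime glass: M = 2.21×10⁻³
  low-carbon steel: M = 1.88×10⁻³
  bronze: M = 1.87×10⁻³
  brass: M = 1.30×10⁻³
Alloy steel has the largest M.

alloy steel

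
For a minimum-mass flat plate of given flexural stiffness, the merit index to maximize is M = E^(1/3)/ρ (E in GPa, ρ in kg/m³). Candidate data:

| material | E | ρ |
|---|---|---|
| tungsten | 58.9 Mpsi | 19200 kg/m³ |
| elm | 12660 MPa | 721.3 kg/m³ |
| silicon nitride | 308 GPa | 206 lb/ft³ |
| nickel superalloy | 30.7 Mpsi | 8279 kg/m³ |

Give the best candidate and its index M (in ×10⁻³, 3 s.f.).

In SI units:
  tungsten: E = 406.1 GPa, ρ = 19200 kg/m³
  elm: E = 12.66 GPa, ρ = 721.3 kg/m³
  silicon nitride: E = 308.0 GPa, ρ = 3300 kg/m³
  nickel superalloy: E = 211.7 GPa, ρ = 8279 kg/m³
  elm: M = 3.23×10⁻³
  silicon nitride: M = 2.05×10⁻³
  nickel superalloy: M = 0.720×10⁻³
  tungsten: M = 0.386×10⁻³
Elm has the largest M.

elm, M = 3.23×10⁻³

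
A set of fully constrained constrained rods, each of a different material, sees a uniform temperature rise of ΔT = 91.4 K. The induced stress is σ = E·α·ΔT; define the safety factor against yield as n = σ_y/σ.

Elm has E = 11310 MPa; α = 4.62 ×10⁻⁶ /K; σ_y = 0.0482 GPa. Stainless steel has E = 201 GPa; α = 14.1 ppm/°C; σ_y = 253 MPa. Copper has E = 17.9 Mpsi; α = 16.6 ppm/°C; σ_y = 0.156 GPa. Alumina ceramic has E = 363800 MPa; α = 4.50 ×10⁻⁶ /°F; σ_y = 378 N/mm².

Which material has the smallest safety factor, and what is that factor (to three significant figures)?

copper, n = 0.833

In consistent units (E in GPa, α in ×10⁻⁶/K, σ_y in MPa):
  elm: E = 11.31, α = 4.62, σ_y = 48.20 → σ = 4.78 MPa, n = 10.1
  stainless steel: E = 201.0, α = 14.1, σ_y = 253.0 → σ = 259 MPa, n = 0.977
  copper: E = 123.4, α = 16.6, σ_y = 156.0 → σ = 187 MPa, n = 0.833
  alumina ceramic: E = 363.8, α = 8.10, σ_y = 378.0 → σ = 269 MPa, n = 1.40
Smallest n: copper with n = 0.833.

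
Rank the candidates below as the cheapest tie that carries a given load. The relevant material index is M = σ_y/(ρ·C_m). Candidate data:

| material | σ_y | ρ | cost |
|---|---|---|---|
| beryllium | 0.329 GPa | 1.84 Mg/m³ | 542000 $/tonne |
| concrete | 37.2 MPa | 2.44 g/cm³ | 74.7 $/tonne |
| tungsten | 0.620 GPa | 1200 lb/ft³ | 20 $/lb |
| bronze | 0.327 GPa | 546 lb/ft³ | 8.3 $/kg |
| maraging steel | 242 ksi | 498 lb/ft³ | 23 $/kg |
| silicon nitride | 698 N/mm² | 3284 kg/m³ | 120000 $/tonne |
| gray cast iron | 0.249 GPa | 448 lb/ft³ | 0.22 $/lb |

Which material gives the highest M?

concrete

After converting to SI:
  beryllium: σ_y = 329.0 MPa, ρ = 1840 kg/m³, cost = 542.0 $/kg
  concrete: σ_y = 37.20 MPa, ρ = 2440 kg/m³, cost = 0.07470 $/kg
  tungsten: σ_y = 620.0 MPa, ρ = 19220 kg/m³, cost = 44.09 $/kg
  bronze: σ_y = 327.0 MPa, ρ = 8746 kg/m³, cost = 8.300 $/kg
  maraging steel: σ_y = 1669 MPa, ρ = 7977 kg/m³, cost = 23.00 $/kg
  silicon nitride: σ_y = 698.0 MPa, ρ = 3284 kg/m³, cost = 120.0 $/kg
  gray cast iron: σ_y = 249.0 MPa, ρ = 7176 kg/m³, cost = 0.4850 $/kg
  concrete: M = 204 kN·m per $
  gray cast iron: M = 71.5 kN·m per $
  maraging steel: M = 9.09 kN·m per $
  bronze: M = 4.50 kN·m per $
  silicon nitride: M = 1.77 kN·m per $
  tungsten: M = 0.732 kN·m per $
  beryllium: M = 0.330 kN·m per $
The maximum is for concrete.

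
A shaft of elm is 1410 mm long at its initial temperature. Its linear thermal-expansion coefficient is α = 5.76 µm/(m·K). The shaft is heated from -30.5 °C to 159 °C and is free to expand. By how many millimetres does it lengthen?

ΔT = 159 − (-30.5) = 189.5 K.
ΔL = α·L₀·ΔT = 5.76×10⁻⁶ × 1410 mm × 189.5 K = 1.54 mm.

1.54 mm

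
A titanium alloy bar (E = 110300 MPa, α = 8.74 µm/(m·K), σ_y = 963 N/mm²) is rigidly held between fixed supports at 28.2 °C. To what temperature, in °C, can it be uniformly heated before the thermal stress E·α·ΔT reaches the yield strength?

1030 °C

E = 110300 MPa = 110.3 GPa.
σ_y = 963 N/mm² = 963.0 MPa.
E·α·ΔT = 963.0 MPa ⇒ ΔT = 963.0 / (110.3×10³ × 8.74×10⁻⁶) = 998.9 K.
T = 28.2 + 998.9 = 1027 °C.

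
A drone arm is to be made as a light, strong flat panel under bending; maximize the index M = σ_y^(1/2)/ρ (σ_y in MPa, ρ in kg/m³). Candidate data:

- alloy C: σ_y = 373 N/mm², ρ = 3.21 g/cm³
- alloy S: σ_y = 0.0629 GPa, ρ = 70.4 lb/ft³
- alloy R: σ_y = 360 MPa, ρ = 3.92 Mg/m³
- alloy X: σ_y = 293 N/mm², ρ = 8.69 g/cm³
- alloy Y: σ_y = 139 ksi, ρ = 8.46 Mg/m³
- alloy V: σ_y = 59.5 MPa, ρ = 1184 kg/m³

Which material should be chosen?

Convert each candidate to consistent units, then evaluate M:
  alloy C: σ_y = 373.0 MPa, ρ = 3210 kg/m³
  alloy S: σ_y = 62.90 MPa, ρ = 1128 kg/m³
  alloy R: σ_y = 360.0 MPa, ρ = 3920 kg/m³
  alloy X: σ_y = 293.0 MPa, ρ = 8690 kg/m³
  alloy Y: σ_y = 958.4 MPa, ρ = 8460 kg/m³
  alloy V: σ_y = 59.50 MPa, ρ = 1184 kg/m³
  alloy S: M = 7.03×10⁻³
  alloy V: M = 6.51×10⁻³
  alloy C: M = 6.02×10⁻³
  alloy R: M = 4.84×10⁻³
  alloy Y: M = 3.66×10⁻³
  alloy X: M = 1.97×10⁻³
The maximum is for alloy S.

alloy S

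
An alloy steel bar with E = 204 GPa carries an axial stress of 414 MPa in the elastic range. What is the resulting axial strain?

2.03×10⁻³

ε = σ/E = 414 / 204000 = 2.03×10⁻³.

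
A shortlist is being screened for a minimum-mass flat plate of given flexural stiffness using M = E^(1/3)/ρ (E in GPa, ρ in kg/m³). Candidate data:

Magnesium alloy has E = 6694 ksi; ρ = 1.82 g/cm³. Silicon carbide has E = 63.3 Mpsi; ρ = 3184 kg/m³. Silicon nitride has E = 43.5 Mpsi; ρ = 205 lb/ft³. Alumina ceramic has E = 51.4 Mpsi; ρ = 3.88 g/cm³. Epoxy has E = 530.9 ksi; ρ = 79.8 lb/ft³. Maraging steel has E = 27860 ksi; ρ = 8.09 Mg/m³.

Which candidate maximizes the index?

silicon carbide

In SI units:
  magnesium alloy: E = 46.15 GPa, ρ = 1820 kg/m³
  silicon carbide: E = 436.4 GPa, ρ = 3184 kg/m³
  silicon nitride: E = 299.9 GPa, ρ = 3284 kg/m³
  alumina ceramic: E = 354.4 GPa, ρ = 3880 kg/m³
  epoxy: E = 3.660 GPa, ρ = 1278 kg/m³
  maraging steel: E = 192.1 GPa, ρ = 8090 kg/m³
  silicon carbide: M = 2.38×10⁻³
  silicon nitride: M = 2.04×10⁻³
  magnesium alloy: M = 1.97×10⁻³
  alumina ceramic: M = 1.82×10⁻³
  epoxy: M = 1.21×10⁻³
  maraging steel: M = 0.713×10⁻³
Silicon carbide ranks first.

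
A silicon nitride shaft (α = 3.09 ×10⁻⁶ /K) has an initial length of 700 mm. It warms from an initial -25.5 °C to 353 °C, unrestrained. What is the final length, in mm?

ΔT = 353 − (-25.5) = 378.5 K.
ΔL = α·L₀·ΔT = 3.09×10⁻⁶ × 700 mm × 378.5 K = 0.819 mm.
L = L₀ + ΔL = 700 + 0.819 = 700.82 mm.

700.82 mm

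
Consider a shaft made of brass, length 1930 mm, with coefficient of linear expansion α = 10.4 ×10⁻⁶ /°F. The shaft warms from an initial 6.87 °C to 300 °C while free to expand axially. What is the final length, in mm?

Convert α: 10.4×10⁻⁶/°F × (9/5) = 18.7×10⁻⁶/K.
ΔT = 300 − 6.87 = 293.1 K.
ΔL = α·L₀·ΔT = 18.7×10⁻⁶ × 1930 mm × 293.1 K = 10.6 mm.
L = L₀ + ΔL = 1930 + 10.6 = 1940.6 mm.

1940.6 mm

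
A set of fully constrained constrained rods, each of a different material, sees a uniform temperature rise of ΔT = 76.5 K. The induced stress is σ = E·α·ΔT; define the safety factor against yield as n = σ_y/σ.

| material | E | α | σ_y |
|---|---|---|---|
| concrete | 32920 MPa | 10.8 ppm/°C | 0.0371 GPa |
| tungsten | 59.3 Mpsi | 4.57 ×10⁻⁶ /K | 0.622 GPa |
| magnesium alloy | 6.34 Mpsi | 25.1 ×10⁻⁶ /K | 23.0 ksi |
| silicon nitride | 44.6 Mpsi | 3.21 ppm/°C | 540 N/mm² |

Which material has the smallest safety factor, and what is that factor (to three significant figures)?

Per material, after unit conversion:
  concrete: E = 32.92, α = 10.8, σ_y = 37.10 → σ = 27.2 MPa, n = 1.36
  tungsten: E = 408.9, α = 4.57, σ_y = 622.0 → σ = 143 MPa, n = 4.35
  magnesium alloy: E = 43.71, α = 25.1, σ_y = 158.6 → σ = 83.9 MPa, n = 1.89
  silicon nitride: E = 307.5, α = 3.21, σ_y = 540.0 → σ = 75.5 MPa, n = 7.15
The minimum is concrete at n = 1.36.

concrete, n = 1.36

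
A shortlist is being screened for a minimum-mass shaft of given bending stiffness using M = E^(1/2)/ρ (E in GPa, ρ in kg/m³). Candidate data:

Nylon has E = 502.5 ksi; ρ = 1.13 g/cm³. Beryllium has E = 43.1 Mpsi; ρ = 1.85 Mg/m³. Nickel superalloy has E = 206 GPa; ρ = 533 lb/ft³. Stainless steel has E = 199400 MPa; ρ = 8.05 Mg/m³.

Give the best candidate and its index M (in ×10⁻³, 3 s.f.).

In SI units:
  nylon: E = 3.465 GPa, ρ = 1130 kg/m³
  beryllium: E = 297.2 GPa, ρ = 1850 kg/m³
  nickel superalloy: E = 206.0 GPa, ρ = 8538 kg/m³
  stainless steel: E = 199.4 GPa, ρ = 8050 kg/m³
  beryllium: M = 9.32×10⁻³
  stainless steel: M = 1.75×10⁻³
  nickel superalloy: M = 1.68×10⁻³
  nylon: M = 1.65×10⁻³
The maximum is for beryllium.

beryllium, M = 9.32×10⁻³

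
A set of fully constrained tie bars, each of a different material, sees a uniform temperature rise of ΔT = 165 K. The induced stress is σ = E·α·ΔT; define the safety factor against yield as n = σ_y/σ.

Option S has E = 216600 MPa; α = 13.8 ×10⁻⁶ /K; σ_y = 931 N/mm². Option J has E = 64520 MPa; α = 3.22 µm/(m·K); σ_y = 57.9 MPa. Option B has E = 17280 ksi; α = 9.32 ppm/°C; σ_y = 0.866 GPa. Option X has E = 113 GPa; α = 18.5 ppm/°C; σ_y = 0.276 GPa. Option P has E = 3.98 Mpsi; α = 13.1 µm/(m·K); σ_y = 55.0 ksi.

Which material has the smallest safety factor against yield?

option X

In consistent units (E in GPa, α in ×10⁻⁶/K, σ_y in MPa):
  option S: E = 216.6, α = 13.8, σ_y = 931.0 → σ = 493 MPa, n = 1.89
  option J: E = 64.52, α = 3.22, σ_y = 57.90 → σ = 34.3 MPa, n = 1.69
  option B: E = 119.1, α = 9.32, σ_y = 866.0 → σ = 183 MPa, n = 4.73
  option X: E = 113.0, α = 18.5, σ_y = 276.0 → σ = 345 MPa, n = 0.800
  option P: E = 27.44, α = 13.1, σ_y = 379.2 → σ = 59.3 MPa, n = 6.39
The minimum is option X at n = 0.800.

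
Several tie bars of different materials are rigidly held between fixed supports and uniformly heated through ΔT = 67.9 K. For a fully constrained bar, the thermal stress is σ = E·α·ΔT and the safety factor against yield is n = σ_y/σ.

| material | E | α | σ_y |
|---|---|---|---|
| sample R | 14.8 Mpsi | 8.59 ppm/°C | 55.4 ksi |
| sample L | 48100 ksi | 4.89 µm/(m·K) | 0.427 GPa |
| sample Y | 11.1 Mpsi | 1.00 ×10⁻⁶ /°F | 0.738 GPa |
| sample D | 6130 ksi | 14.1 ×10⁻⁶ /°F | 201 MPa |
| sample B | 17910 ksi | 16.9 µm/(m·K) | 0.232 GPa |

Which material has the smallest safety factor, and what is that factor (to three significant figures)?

sample B, n = 1.64

Converting E to GPa, α to ×10⁻⁶/K, σ_y to MPa, then σ and n for each:
  sample R: E = 102.0, α = 8.59, σ_y = 382.0 → σ = 59.5 MPa, n = 6.42
  sample L: E = 331.6, α = 4.89, σ_y = 427.0 → σ = 110 MPa, n = 3.88
  sample Y: E = 76.53, α = 1.80, σ_y = 738.0 → σ = 9.35 MPa, n = 78.9
  sample D: E = 42.26, α = 25.4, σ_y = 201.0 → σ = 72.8 MPa, n = 2.76
  sample B: E = 123.5, α = 16.9, σ_y = 232.0 → σ = 142 MPa, n = 1.64
Sample B has the lowest safety factor, n = 1.64.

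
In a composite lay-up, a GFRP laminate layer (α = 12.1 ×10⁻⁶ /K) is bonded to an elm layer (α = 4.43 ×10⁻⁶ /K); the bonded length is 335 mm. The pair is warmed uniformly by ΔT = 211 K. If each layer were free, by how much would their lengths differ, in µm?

Δα = |12.1 − 4.43|×10⁻⁶/K = 7.67×10⁻⁶/K.
ΔL_mismatch = Δα·L·ΔT = 7.67×10⁻⁶ × 335.0 mm × 211.0 K = 542 µm.

542 µm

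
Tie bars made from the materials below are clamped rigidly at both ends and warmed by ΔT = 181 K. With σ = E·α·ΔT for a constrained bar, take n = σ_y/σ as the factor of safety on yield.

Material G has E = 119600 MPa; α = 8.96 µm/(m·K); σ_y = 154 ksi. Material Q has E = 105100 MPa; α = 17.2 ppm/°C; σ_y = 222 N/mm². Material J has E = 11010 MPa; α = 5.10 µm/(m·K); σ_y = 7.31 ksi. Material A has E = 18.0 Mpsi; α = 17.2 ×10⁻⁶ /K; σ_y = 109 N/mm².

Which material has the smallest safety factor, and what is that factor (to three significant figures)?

With everything in SI (GPa, ×10⁻⁶/K, MPa):
  material G: E = 119.6, α = 8.96, σ_y = 1062 → σ = 194 MPa, n = 5.47
  material Q: E = 105.1, α = 17.2, σ_y = 222.0 → σ = 327 MPa, n = 0.678
  material J: E = 11.01, α = 5.10, σ_y = 50.40 → σ = 10.2 MPa, n = 4.96
  material A: E = 124.1, α = 17.2, σ_y = 109.0 → σ = 386 MPa, n = 0.282
Material A has the lowest safety factor, n = 0.282.

material A, n = 0.282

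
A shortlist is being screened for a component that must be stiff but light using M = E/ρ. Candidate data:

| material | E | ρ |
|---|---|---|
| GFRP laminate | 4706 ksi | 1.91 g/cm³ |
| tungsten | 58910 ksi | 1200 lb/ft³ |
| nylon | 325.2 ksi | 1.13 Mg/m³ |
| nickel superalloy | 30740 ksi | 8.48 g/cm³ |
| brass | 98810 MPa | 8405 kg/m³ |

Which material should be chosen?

In SI units:
  GFRP laminate: E = 32.45 GPa, ρ = 1910 kg/m³
  tungsten: E = 406.2 GPa, ρ = 19220 kg/m³
  nylon: E = 2.242 GPa, ρ = 1130 kg/m³
  nickel superalloy: E = 211.9 GPa, ρ = 8480 kg/m³
  brass: E = 98.81 GPa, ρ = 8405 kg/m³
  nickel superalloy: M = 25.0 MN·m/kg
  tungsten: M = 21.1 MN·m/kg
  GFRP laminate: M = 17.0 MN·m/kg
  brass: M = 11.8 MN·m/kg
  nylon: M = 1.98 MN·m/kg
Nickel superalloy has the largest M.

nickel superalloy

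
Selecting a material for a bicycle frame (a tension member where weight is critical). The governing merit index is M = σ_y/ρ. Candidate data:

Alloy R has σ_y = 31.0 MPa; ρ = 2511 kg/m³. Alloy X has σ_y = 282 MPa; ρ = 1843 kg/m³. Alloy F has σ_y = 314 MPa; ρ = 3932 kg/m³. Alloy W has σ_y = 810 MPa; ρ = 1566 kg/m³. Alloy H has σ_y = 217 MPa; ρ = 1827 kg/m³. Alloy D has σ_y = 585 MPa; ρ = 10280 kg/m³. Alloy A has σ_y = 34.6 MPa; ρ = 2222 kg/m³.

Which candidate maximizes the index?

alloy W

Computing M directly (units already consistent):
  alloy W: M = 517 kN·m/kg
  alloy X: M = 153 kN·m/kg
  alloy H: M = 119 kN·m/kg
  alloy F: M = 79.9 kN·m/kg
  alloy D: M = 56.9 kN·m/kg
  alloy A: M = 15.6 kN·m/kg
  alloy R: M = 12.3 kN·m/kg
The maximum is for alloy W.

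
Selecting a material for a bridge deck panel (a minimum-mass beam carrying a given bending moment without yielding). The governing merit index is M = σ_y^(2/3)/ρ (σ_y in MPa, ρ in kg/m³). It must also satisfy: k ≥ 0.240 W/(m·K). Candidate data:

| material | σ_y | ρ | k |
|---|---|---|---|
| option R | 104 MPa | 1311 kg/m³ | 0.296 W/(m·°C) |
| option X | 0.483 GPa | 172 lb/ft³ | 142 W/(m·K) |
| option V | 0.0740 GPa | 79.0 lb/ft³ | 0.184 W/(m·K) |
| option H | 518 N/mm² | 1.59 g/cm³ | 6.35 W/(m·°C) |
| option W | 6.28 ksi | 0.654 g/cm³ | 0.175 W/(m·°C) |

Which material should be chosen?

Screen on constraints: k ≥ 0.240 W/(m·K). Survivors: option R, option X, option H.
Convert each candidate to consistent units, then evaluate M:
  option R: σ_y = 104.0 MPa, ρ = 1311 kg/m³
  option X: σ_y = 483.0 MPa, ρ = 2755 kg/m³
  option H: σ_y = 518.0 MPa, ρ = 1590 kg/m³
  option H: M = 40.6×10⁻³
  option X: M = 22.3×10⁻³
  option R: M = 16.9×10⁻³
The maximum is for option H.

option H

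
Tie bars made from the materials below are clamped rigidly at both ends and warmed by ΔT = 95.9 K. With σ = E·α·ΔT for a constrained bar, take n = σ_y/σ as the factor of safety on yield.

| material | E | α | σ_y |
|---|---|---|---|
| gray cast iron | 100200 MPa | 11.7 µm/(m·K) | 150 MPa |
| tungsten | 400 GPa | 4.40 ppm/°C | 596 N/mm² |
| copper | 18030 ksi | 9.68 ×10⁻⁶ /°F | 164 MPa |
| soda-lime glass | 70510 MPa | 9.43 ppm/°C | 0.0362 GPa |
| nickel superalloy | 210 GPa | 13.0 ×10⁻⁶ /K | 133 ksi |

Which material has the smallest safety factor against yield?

With everything in SI (GPa, ×10⁻⁶/K, MPa):
  gray cast iron: E = 100.2, α = 11.7, σ_y = 150.0 → σ = 112 MPa, n = 1.33
  tungsten: E = 400.0, α = 4.40, σ_y = 596.0 → σ = 169 MPa, n = 3.53
  copper: E = 124.3, α = 17.4, σ_y = 164.0 → σ = 208 MPa, n = 0.790
  soda-lime glass: E = 70.51, α = 9.43, σ_y = 36.20 → σ = 63.8 MPa, n = 0.568
  nickel superalloy: E = 210.0, α = 13.0, σ_y = 917.0 → σ = 262 MPa, n = 3.50
The minimum is soda-lime glass at n = 0.568.

soda-lime glass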